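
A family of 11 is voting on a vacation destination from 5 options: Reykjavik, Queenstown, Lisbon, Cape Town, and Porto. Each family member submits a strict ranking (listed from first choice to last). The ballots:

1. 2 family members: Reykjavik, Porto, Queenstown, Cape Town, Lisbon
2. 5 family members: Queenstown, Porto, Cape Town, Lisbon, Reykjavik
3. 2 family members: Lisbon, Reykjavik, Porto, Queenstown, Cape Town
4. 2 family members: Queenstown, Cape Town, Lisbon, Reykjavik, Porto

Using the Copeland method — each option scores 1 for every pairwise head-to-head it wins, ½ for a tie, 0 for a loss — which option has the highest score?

Queenstown

Reykjavik: beats Porto; loses to Queenstown, Lisbon, and Cape Town → score 1.
Queenstown: beats Reykjavik, Lisbon, Cape Town, and Porto → score 4.
Lisbon: beats Reykjavik; loses to Queenstown, Cape Town, and Porto → score 1.
Cape Town: beats Reykjavik and Lisbon; loses to Queenstown and Porto → score 2.
Porto: beats Lisbon and Cape Town; loses to Reykjavik and Queenstown → score 2.
Queenstown has the best pairwise record.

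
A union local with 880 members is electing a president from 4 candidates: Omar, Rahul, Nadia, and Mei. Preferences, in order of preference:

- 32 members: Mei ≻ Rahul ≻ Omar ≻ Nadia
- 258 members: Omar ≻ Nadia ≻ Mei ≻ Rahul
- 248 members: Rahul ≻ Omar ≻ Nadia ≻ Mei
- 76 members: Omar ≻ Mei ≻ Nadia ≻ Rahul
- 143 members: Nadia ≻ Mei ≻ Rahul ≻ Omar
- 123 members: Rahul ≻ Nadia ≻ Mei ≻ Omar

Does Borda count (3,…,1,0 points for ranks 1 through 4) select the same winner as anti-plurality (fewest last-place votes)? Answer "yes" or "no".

no

Borda — scores: Omar 1530, Rahul 1320, Nadia 1515, Mei 915. Winner: Omar.
Anti-plurality — last-place votes: Omar 266, Rahul 334, Nadia 32, Mei 248. Winner: Nadia.
The two methods disagree.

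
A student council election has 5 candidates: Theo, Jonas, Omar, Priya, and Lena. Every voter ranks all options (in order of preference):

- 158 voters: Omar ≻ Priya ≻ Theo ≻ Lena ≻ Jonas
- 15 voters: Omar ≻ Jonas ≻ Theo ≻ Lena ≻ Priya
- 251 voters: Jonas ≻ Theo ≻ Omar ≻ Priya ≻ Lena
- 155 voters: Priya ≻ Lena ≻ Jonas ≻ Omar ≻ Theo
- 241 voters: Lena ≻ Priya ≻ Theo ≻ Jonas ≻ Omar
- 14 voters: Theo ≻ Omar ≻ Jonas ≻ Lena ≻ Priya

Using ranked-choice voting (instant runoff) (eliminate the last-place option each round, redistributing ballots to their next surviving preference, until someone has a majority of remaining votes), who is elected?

Round 1: Theo 14, Jonas 251, Omar 173, Priya 155, Lena 241. Eliminate Theo.
Round 2: Jonas 251, Omar 187, Priya 155, Lena 241. Eliminate Priya.
Round 3: Jonas 251, Omar 187, Lena 396. Eliminate Omar.
Round 4: Jonas 280, Lena 554. Lena has a majority.

Lena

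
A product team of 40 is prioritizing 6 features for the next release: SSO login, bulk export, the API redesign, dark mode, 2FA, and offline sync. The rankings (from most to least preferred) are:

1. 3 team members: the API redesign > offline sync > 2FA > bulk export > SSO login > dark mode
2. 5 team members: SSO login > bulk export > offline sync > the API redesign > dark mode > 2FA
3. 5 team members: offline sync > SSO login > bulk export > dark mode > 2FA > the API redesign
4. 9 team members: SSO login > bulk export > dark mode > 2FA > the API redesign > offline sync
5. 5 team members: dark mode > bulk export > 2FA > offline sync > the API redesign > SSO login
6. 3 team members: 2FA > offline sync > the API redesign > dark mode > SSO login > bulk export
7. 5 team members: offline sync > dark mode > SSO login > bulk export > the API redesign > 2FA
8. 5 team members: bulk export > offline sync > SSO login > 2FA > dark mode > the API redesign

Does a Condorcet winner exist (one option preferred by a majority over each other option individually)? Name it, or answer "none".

none

Checking pairwise contests:
offline sync beats SSO login 26–14.
SSO login beats bulk export 27–13.
SSO login beats the API redesign 29–11.
SSO login beats dark mode 27–13.
SSO login beats 2FA 29–11.
bulk export beats offline sync 24–16.
Every option loses at least one head-to-head, so there is no Condorcet winner.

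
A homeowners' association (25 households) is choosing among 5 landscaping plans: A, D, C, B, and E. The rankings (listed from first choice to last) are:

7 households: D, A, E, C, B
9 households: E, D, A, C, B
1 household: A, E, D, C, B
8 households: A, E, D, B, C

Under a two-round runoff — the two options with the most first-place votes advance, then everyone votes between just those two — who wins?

Round 1 first-place votes: A 9, D 7, C 0, B 0, E 9.
A and E advance.
Runoff: A is preferred to E by 16 voters; E by 9.
A wins the runoff.

A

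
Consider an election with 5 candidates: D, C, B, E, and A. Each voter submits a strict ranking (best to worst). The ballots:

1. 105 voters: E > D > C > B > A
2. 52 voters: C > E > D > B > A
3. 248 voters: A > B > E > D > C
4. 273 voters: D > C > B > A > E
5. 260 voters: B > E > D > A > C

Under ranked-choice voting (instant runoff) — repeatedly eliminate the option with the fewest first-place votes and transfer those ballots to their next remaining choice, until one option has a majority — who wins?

B

Round 1: D 273, C 52, B 260, E 105, A 248. Eliminate C.
Round 2: D 273, B 260, E 157, A 248. Eliminate E.
Round 3: D 430, B 260, A 248. Eliminate A.
Round 4: D 430, B 508. B has a majority.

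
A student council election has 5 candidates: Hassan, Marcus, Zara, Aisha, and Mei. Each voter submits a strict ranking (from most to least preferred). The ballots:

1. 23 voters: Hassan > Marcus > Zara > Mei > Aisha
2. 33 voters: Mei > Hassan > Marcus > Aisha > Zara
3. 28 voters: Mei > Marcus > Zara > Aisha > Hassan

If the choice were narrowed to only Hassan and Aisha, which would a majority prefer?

Voters preferring Hassan to Aisha: 56; preferring Aisha to Hassan: 28.
Hassan wins the head-to-head.

Hassan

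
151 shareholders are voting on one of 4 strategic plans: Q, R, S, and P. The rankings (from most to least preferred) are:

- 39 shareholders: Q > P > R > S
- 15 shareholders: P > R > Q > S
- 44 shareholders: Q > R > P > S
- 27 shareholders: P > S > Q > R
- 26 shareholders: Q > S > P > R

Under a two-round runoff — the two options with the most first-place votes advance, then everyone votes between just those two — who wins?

Round 1 first-place votes: Q 109, R 0, S 0, P 42.
Q and P advance.
Runoff: Q is preferred to P by 109 voters; P by 42.
Q wins the runoff.

Q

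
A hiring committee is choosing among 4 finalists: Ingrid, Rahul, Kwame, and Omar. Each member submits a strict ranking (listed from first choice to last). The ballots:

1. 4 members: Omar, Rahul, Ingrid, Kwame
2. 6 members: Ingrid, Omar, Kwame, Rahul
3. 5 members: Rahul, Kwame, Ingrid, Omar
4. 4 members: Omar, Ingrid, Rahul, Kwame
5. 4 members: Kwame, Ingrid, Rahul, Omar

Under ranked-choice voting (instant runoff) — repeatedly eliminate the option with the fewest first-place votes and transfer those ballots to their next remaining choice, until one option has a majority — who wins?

Round 1: Ingrid 6, Rahul 5, Kwame 4, Omar 8. Eliminate Kwame.
Round 2: Ingrid 10, Rahul 5, Omar 8. Eliminate Rahul.
Round 3: Ingrid 15, Omar 8. Ingrid has a majority.

Ingrid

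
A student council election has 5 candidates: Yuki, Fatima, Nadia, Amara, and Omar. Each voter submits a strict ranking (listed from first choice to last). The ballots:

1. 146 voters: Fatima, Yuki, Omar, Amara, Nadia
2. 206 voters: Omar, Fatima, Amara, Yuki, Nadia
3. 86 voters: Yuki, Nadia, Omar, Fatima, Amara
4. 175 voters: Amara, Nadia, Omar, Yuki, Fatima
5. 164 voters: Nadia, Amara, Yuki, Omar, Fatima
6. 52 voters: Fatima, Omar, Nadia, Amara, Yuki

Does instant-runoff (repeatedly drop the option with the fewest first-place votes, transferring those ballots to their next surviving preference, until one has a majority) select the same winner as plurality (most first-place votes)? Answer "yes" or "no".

Instant-runoff — R1 Yuki 86, Fatima 198, Nadia 164, Amara 175, Omar 206 (Yuki out); R2 Fatima 198, Nadia 250, Amara 175, Omar 206 (Amara out); R3 Fatima 198, Nadia 425, Omar 206 (Nadia winner). Winner: Nadia.
Plurality — first-place votes: Yuki 86, Fatima 198, Nadia 164, Amara 175, Omar 206. Winner: Omar.
The two methods disagree.

no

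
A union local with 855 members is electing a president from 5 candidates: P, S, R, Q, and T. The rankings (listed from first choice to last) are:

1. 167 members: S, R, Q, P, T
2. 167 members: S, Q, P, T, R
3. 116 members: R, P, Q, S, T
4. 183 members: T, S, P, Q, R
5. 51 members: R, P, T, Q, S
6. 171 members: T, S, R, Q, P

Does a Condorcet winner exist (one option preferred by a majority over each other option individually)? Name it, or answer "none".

S vs P: 688–167 for S.
S vs R: 688–167 for S.
S vs Q: 688–167 for S.
S vs T: 450–405 for S.
S beats every other option head-to-head.

S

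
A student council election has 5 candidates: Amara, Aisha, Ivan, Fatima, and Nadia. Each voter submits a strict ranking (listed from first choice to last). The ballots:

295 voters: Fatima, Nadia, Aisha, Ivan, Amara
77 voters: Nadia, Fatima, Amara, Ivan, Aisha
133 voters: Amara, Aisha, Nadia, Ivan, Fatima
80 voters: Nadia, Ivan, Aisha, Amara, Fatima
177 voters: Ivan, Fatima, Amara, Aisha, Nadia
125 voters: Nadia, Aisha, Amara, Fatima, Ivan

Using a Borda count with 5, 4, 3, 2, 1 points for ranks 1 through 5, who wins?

Nadia

Amara: 295·1 + 77·3 + 133·5 + 80·2 + 177·3 + 125·3 = 2257
Aisha: 295·3 + 77·1 + 133·4 + 80·3 + 177·2 + 125·4 = 2588
Ivan: 295·2 + 77·2 + 133·2 + 80·4 + 177·5 + 125·1 = 2340
Fatima: 295·5 + 77·4 + 133·1 + 80·1 + 177·4 + 125·2 = 2954
Nadia: 295·4 + 77·5 + 133·3 + 80·5 + 177·1 + 125·5 = 3166
Nadia has the highest Borda score (3166).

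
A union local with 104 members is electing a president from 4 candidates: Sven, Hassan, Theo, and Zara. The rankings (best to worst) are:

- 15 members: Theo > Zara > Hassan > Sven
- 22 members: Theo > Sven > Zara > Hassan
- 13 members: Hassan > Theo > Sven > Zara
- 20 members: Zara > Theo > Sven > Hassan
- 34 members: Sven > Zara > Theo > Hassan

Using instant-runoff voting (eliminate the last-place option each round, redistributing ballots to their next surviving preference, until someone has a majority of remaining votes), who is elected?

Theo

Round 1: Sven 34, Hassan 13, Theo 37, Zara 20. Eliminate Hassan.
Round 2: Sven 34, Theo 50, Zara 20. Eliminate Zara.
Round 3: Sven 34, Theo 70. Theo has a majority.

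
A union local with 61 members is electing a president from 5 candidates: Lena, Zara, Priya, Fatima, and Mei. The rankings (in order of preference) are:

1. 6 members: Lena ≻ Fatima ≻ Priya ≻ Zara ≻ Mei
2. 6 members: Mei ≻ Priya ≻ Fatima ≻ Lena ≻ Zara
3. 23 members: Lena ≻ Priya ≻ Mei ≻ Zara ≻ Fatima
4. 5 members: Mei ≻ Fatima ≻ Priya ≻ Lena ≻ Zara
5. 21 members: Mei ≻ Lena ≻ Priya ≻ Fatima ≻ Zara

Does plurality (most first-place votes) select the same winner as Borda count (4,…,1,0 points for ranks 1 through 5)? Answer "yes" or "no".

Plurality — first-place votes: Lena 29, Zara 0, Priya 0, Fatima 0, Mei 32. Winner: Mei.
Borda — scores: Lena 190, Zara 29, Priya 151, Fatima 66, Mei 174. Winner: Lena.
The two methods disagree.

no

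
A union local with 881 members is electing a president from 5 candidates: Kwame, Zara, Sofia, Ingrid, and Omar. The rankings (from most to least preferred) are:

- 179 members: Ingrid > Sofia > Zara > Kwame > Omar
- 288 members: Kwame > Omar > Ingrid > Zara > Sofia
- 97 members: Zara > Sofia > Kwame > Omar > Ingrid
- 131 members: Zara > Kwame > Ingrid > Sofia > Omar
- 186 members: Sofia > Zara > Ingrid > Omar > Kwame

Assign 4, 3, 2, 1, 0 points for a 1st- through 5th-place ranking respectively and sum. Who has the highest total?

Zara

Kwame: 179·1 + 288·4 + 97·2 + 131·3 + 186·0 = 1918
Zara: 179·2 + 288·1 + 97·4 + 131·4 + 186·3 = 2116
Sofia: 179·3 + 288·0 + 97·3 + 131·1 + 186·4 = 1703
Ingrid: 179·4 + 288·2 + 97·0 + 131·2 + 186·2 = 1926
Omar: 179·0 + 288·3 + 97·1 + 131·0 + 186·1 = 1147
Zara has the highest Borda score (2116).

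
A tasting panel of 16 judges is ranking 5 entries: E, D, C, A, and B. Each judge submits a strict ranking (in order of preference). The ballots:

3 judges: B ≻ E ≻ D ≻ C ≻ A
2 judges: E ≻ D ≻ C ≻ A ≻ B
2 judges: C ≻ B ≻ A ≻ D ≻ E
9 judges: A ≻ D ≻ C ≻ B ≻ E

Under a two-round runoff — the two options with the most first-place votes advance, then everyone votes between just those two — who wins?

A

Round 1 first-place votes: E 2, D 0, C 2, A 9, B 3.
A and B advance.
Runoff: A is preferred to B by 11 voters; B by 5.
A wins the runoff.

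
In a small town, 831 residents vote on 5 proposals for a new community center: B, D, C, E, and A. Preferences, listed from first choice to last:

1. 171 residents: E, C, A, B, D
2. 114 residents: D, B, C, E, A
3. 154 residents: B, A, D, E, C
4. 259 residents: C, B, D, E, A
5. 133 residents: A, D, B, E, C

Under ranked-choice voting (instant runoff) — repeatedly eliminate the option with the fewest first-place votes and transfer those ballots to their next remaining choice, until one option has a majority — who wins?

Round 1: B 154, D 114, C 259, E 171, A 133. Eliminate D.
Round 2: B 268, C 259, E 171, A 133. Eliminate A.
Round 3: B 401, C 259, E 171. Eliminate E.
Round 4: B 401, C 430. C has a majority.

C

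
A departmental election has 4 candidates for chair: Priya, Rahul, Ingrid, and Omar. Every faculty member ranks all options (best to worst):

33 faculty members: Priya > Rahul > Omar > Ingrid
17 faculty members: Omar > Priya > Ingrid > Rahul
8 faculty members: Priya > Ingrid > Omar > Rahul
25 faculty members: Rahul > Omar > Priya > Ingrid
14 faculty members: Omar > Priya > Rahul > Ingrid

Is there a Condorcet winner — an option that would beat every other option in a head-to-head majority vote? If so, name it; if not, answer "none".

none

Checking pairwise contests:
Omar beats Priya 56–41.
Priya beats Rahul 72–25.
Priya beats Ingrid 97–0.
Rahul beats Omar 58–39.
Every option loses at least one head-to-head, so there is no Condorcet winner.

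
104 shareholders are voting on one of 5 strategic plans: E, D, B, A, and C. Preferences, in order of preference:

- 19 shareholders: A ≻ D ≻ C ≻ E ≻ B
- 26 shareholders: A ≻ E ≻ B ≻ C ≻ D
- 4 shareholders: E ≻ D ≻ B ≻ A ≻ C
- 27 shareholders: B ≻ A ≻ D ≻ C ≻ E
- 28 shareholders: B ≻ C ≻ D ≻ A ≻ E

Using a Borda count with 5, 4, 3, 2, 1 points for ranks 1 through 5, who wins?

E: 19·2 + 26·4 + 4·5 + 27·1 + 28·1 = 217
D: 19·4 + 26·1 + 4·4 + 27·3 + 28·3 = 283
B: 19·1 + 26·3 + 4·3 + 27·5 + 28·5 = 384
A: 19·5 + 26·5 + 4·2 + 27·4 + 28·2 = 397
C: 19·3 + 26·2 + 4·1 + 27·2 + 28·4 = 279
A has the highest Borda score (397).

A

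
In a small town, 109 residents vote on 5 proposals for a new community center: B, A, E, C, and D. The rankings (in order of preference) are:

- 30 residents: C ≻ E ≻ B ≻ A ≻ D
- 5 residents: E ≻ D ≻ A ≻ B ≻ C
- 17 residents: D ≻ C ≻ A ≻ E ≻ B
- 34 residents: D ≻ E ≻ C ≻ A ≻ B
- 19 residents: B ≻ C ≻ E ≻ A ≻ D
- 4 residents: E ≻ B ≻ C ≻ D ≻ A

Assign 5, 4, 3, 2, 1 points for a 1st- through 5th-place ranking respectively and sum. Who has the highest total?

C

B: 30·3 + 5·2 + 17·1 + 34·1 + 19·5 + 4·4 = 262
A: 30·2 + 5·3 + 17·3 + 34·2 + 19·2 + 4·1 = 236
E: 30·4 + 5·5 + 17·2 + 34·4 + 19·3 + 4·5 = 392
C: 30·5 + 5·1 + 17·4 + 34·3 + 19·4 + 4·3 = 413
D: 30·1 + 5·4 + 17·5 + 34·5 + 19·1 + 4·2 = 332
C has the highest Borda score (413).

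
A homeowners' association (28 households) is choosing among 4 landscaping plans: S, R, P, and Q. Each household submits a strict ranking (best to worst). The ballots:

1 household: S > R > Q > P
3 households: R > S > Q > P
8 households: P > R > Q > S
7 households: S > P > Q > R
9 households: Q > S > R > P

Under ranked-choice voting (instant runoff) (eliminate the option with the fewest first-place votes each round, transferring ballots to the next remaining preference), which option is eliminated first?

Round 1: S 8, R 3, P 8, Q 9. Eliminate R.

R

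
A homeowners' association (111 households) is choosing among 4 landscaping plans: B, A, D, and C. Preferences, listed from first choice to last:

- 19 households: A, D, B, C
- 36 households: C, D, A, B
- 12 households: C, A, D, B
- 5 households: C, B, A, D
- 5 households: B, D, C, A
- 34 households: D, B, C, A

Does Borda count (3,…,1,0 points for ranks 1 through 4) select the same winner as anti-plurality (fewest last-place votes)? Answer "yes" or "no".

yes

Borda — scores: B 112, A 122, D 234, C 198. Winner: D.
Anti-plurality — last-place votes: B 48, A 39, D 5, C 19. Winner: D.
The two methods agree.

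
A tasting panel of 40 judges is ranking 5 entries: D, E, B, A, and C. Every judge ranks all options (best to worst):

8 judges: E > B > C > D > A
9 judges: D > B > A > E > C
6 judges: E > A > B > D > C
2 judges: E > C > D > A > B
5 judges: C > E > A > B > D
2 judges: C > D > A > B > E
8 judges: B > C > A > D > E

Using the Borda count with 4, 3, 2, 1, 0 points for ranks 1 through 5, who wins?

D: 8·1 + 9·4 + 6·1 + 2·2 + 5·0 + 2·3 + 8·1 = 68
E: 8·4 + 9·1 + 6·4 + 2·4 + 5·3 + 2·0 + 8·0 = 88
B: 8·3 + 9·3 + 6·2 + 2·0 + 5·1 + 2·1 + 8·4 = 102
A: 8·0 + 9·2 + 6·3 + 2·1 + 5·2 + 2·2 + 8·2 = 68
C: 8·2 + 9·0 + 6·0 + 2·3 + 5·4 + 2·4 + 8·3 = 74
B has the highest Borda score (102).

B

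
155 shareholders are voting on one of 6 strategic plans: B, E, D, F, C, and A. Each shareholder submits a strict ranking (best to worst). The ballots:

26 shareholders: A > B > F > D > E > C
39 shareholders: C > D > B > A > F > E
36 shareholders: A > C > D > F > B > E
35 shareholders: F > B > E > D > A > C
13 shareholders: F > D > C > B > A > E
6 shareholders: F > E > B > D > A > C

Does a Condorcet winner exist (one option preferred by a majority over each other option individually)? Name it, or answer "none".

Checking pairwise contests:
D beats B 88–67.
B beats E 149–6.
F beats D 80–75.
A beats F 101–54.
D beats C 80–75.
B beats A 93–62.
Every option loses at least one head-to-head, so there is no Condorcet winner.

none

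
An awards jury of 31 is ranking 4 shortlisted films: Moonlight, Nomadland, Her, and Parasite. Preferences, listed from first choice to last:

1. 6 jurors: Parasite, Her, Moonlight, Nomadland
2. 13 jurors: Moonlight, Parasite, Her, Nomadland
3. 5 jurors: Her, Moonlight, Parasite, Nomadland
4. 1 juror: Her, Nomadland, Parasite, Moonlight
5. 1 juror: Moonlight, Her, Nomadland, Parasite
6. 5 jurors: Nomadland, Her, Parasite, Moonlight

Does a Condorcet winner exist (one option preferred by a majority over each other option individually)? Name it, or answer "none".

none

Checking pairwise contests:
Her beats Moonlight 17–14.
Moonlight beats Nomadland 25–6.
Parasite beats Her 19–12.
Moonlight beats Parasite 19–12.
Every option loses at least one head-to-head, so there is no Condorcet winner.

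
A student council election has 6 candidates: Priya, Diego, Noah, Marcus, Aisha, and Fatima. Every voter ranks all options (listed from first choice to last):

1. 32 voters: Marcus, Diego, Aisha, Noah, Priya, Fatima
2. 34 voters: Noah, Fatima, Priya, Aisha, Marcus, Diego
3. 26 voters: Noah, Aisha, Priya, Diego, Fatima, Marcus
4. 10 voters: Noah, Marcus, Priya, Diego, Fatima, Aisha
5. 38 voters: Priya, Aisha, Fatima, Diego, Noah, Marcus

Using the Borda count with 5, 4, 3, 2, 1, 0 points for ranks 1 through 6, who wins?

Priya: 32·1 + 34·3 + 26·3 + 10·3 + 38·5 = 432
Diego: 32·4 + 34·0 + 26·2 + 10·2 + 38·2 = 276
Noah: 32·2 + 34·5 + 26·5 + 10·5 + 38·1 = 452
Marcus: 32·5 + 34·1 + 26·0 + 10·4 + 38·0 = 234
Aisha: 32·3 + 34·2 + 26·4 + 10·0 + 38·4 = 420
Fatima: 32·0 + 34·4 + 26·1 + 10·1 + 38·3 = 286
Noah has the highest Borda score (452).

Noah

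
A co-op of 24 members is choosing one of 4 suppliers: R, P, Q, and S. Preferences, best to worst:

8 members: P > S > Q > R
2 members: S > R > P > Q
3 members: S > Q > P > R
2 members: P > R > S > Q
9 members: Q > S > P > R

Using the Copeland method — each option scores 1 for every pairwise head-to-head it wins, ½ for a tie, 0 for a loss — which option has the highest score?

R: loses to P, Q, and S → score 0.
P: beats R; ties Q; loses to S → score 1.5.
Q: beats R; ties P; loses to S → score 1.5.
S: beats R, P, and Q → score 3.
S has the best pairwise record.

S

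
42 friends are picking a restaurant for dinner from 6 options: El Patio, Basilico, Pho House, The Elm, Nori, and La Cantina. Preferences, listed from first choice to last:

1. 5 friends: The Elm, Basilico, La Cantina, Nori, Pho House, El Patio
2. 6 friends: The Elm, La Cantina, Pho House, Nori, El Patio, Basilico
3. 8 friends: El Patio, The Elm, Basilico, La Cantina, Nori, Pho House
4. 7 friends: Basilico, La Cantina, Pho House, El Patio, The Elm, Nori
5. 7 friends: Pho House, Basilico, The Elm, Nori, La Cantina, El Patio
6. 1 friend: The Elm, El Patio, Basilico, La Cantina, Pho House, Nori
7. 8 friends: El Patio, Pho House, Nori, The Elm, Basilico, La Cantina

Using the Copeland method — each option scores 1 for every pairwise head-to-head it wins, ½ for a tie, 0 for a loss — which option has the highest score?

Pho House

El Patio: beats Basilico, The Elm, and Nori; loses to Pho House and La Cantina → score 3.
Basilico: beats Nori and La Cantina; ties Pho House; loses to El Patio and The Elm → score 2.5.
Pho House: beats El Patio, The Elm, and Nori; ties Basilico; loses to La Cantina → score 3.5.
The Elm: beats Basilico, Nori, and La Cantina; loses to El Patio and Pho House → score 3.
Nori: loses to El Patio, Basilico, Pho House, The Elm, and La Cantina → score 0.
La Cantina: beats El Patio, Pho House, and Nori; loses to Basilico and The Elm → score 3.
Pho House has the best pairwise record.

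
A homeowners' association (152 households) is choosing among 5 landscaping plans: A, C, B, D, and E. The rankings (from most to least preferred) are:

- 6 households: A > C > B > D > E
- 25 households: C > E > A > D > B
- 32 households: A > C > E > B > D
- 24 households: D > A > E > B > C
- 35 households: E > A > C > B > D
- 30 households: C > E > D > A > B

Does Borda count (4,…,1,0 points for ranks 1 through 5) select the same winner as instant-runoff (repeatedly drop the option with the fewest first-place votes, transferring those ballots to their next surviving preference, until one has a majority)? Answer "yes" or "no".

Borda — scores: A 409, C 404, B 103, D 187, E 417. Winner: E.
Instant-runoff — R1 A 38, C 55, B 0, D 24, E 35 (B out); R2 A 38, C 55, D 24, E 35 (D out); R3 A 62, C 55, E 35 (E out); R4 A 97, C 55 (A winner). Winner: A.
The two methods disagree.

no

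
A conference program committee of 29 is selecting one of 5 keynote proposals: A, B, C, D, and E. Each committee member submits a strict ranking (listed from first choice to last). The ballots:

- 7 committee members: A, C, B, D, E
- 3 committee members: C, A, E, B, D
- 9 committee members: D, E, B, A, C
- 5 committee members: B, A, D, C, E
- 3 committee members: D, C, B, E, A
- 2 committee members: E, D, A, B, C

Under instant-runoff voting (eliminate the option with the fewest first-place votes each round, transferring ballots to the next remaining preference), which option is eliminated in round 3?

B

Round 1: A 7, B 5, C 3, D 12, E 2. Eliminate E.
Round 2: A 7, B 5, C 3, D 14. Eliminate C.
Round 3: A 10, B 5, D 14. Eliminate B.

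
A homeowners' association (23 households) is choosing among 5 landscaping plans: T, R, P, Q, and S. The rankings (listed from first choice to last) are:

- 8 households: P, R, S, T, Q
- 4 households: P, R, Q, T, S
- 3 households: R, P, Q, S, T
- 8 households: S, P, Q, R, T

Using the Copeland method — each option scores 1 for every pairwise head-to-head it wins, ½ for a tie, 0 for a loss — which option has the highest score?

T: loses to R, P, Q, and S → score 0.
R: beats T, Q, and S; loses to P → score 3.
P: beats T, R, Q, and S → score 4.
Q: beats T; loses to R, P, and S → score 1.
S: beats T and Q; loses to R and P → score 2.
P has the best pairwise record.

P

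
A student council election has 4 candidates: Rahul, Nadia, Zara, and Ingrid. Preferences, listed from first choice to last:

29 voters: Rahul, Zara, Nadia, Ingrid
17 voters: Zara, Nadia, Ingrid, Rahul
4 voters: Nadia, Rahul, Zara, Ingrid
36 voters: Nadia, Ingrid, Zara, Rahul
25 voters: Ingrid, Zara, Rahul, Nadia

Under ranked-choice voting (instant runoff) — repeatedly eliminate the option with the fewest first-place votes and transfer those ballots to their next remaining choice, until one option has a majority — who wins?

Nadia

Round 1: Rahul 29, Nadia 40, Zara 17, Ingrid 25. Eliminate Zara.
Round 2: Rahul 29, Nadia 57, Ingrid 25. Nadia has a majority.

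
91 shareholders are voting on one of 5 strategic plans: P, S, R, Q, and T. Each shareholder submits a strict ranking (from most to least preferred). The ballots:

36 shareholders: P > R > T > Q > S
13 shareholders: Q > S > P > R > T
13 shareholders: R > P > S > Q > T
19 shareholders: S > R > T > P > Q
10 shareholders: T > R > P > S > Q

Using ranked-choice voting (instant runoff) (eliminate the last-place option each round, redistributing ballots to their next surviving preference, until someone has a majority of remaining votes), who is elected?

P

Round 1: P 36, S 19, R 13, Q 13, T 10. Eliminate T.
Round 2: P 36, S 19, R 23, Q 13. Eliminate Q.
Round 3: P 36, S 32, R 23. Eliminate R.
Round 4: P 59, S 32. P has a majority.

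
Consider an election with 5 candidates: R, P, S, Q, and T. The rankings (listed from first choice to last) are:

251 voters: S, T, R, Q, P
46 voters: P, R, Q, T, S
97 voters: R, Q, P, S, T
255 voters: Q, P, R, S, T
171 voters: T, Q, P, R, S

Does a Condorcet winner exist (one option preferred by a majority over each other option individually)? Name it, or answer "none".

none

Checking pairwise contests:
P beats R 472–348.
Q beats P 774–46.
R beats S 569–251.
T beats Q 422–398.
S beats T 603–217.
Every option loses at least one head-to-head, so there is no Condorcet winner.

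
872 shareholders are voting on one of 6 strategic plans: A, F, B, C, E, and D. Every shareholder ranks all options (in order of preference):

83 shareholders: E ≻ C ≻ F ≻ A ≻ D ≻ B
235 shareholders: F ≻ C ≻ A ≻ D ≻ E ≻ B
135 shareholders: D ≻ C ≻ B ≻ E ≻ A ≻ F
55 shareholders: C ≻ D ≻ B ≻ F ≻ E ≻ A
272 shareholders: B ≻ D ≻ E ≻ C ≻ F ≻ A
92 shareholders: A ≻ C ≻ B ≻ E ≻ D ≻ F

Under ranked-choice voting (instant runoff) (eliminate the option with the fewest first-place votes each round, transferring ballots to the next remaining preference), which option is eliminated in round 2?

Round 1: A 92, F 235, B 272, C 55, E 83, D 135. Eliminate C.
Round 2: A 92, F 235, B 272, E 83, D 190. Eliminate E.

E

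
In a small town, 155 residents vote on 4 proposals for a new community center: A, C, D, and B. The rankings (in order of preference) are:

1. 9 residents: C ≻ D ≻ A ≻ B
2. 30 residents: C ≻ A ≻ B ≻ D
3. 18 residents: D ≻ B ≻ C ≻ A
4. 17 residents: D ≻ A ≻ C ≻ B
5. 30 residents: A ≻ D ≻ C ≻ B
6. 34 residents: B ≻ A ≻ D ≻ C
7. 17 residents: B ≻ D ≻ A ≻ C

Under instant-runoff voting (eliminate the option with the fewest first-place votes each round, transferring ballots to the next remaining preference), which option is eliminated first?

Round 1: A 30, C 39, D 35, B 51. Eliminate A.

A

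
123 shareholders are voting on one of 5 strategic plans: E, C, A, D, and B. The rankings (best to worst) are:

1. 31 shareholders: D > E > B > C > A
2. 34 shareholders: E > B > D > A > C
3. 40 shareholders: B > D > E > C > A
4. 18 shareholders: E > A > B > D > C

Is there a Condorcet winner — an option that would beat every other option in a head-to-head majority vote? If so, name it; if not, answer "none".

none

Checking pairwise contests:
D beats E 71–52.
E beats C 123–0.
E beats A 123–0.
B beats D 92–31.
E beats B 83–40.
Every option loses at least one head-to-head, so there is no Condorcet winner.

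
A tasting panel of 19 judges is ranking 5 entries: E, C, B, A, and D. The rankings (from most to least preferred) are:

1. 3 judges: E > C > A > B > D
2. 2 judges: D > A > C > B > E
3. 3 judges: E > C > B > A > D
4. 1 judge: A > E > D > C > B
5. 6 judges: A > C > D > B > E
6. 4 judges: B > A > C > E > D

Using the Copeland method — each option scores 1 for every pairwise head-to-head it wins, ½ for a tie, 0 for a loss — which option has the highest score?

A

E: beats D; loses to C, B, and A → score 1.
C: beats E, B, and D; loses to A → score 3.
B: beats E and D; loses to C and A → score 2.
A: beats E, C, B, and D → score 4.
D: loses to E, C, B, and A → score 0.
A has the best pairwise record.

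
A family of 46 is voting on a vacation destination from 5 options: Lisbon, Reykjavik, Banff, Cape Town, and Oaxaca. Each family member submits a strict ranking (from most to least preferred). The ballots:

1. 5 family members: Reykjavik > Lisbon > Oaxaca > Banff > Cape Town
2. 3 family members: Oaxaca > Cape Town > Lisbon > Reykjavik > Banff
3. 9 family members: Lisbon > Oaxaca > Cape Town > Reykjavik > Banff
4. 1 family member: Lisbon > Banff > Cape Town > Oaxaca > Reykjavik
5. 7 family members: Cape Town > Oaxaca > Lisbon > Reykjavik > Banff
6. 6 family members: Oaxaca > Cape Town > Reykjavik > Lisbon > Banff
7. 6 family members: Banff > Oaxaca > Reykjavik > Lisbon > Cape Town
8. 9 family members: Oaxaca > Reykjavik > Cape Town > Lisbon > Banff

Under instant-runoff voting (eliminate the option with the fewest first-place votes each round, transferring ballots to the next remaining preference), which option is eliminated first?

Round 1: Lisbon 10, Reykjavik 5, Banff 6, Cape Town 7, Oaxaca 18. Eliminate Reykjavik.

Reykjavik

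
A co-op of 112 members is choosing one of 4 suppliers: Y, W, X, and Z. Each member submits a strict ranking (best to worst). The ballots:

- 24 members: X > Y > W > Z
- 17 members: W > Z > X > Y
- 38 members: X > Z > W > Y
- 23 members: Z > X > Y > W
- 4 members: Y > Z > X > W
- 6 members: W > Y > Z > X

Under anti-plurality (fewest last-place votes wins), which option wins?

Last-place votes: Y 55, W 27, X 6, Z 24.
X is ranked last by the fewest voters, so X wins.

X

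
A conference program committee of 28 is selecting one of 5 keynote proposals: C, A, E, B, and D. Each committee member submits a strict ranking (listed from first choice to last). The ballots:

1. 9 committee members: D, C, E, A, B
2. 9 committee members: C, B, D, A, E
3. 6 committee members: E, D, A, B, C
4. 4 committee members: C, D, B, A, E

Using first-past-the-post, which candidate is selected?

First-place votes: C 13, A 0, E 6, B 0, D 9.
C has the most first-place votes.

C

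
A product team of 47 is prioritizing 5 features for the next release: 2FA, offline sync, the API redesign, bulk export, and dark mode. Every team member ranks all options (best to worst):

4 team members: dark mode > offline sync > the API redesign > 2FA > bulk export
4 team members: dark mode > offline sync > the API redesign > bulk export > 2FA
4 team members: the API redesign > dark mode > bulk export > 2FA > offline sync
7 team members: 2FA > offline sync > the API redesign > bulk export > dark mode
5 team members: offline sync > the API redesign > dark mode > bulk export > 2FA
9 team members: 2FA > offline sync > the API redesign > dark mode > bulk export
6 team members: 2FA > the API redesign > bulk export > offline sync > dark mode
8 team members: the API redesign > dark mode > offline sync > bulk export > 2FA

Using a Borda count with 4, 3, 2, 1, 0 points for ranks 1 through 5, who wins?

the API redesign

2FA: 4·1 + 4·0 + 4·1 + 7·4 + 5·0 + 9·4 + 6·4 + 8·0 = 96
offline sync: 4·3 + 4·3 + 4·0 + 7·3 + 5·4 + 9·3 + 6·1 + 8·2 = 114
the API redesign: 4·2 + 4·2 + 4·4 + 7·2 + 5·3 + 9·2 + 6·3 + 8·4 = 129
bulk export: 4·0 + 4·1 + 4·2 + 7·1 + 5·1 + 9·0 + 6·2 + 8·1 = 44
dark mode: 4·4 + 4·4 + 4·3 + 7·0 + 5·2 + 9·1 + 6·0 + 8·3 = 87
the API redesign has the highest Borda score (129).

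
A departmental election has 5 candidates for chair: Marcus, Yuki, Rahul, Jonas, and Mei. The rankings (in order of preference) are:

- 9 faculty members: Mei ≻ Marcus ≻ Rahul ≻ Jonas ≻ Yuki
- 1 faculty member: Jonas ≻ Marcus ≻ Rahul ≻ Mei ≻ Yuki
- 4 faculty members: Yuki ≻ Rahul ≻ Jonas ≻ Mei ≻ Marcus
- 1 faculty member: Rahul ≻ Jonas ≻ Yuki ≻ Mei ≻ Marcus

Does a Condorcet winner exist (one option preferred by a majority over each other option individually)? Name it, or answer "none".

Mei

Mei vs Marcus: 14–1 for Mei.
Mei vs Yuki: 10–5 for Mei.
Mei vs Rahul: 9–6 for Mei.
Mei vs Jonas: 9–6 for Mei.
Mei beats every other option head-to-head.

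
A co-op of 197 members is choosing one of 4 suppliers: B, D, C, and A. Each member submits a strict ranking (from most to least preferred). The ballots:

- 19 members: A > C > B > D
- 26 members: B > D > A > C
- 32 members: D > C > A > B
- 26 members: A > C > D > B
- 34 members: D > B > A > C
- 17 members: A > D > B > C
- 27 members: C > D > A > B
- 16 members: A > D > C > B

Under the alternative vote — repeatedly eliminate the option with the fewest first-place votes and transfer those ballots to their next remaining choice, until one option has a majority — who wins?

D

Round 1: B 26, D 66, C 27, A 78. Eliminate B.
Round 2: D 92, C 27, A 78. Eliminate C.
Round 3: D 119, A 78. D has a majority.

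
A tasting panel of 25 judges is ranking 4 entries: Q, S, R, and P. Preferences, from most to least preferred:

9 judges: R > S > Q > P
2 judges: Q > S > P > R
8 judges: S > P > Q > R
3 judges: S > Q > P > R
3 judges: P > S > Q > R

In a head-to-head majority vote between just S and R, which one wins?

S

Voters preferring S to R: 16; preferring R to S: 9.
S wins the head-to-head.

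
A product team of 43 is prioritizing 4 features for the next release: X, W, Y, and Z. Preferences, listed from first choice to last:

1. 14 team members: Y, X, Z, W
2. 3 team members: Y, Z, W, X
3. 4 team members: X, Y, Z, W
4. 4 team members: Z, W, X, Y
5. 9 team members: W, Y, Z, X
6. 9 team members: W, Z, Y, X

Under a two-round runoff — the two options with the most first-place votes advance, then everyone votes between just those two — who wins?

Round 1 first-place votes: X 4, W 18, Y 17, Z 4.
W and Y advance.
Runoff: W is preferred to Y by 22 voters; Y by 21.
W wins the runoff.

W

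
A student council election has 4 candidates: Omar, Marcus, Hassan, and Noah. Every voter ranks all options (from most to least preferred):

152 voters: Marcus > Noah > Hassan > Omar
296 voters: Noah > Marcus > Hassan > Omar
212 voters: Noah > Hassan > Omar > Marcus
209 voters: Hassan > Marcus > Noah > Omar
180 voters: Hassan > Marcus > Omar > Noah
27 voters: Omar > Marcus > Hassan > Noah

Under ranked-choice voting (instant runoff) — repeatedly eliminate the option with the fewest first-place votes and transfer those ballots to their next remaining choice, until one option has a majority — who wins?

Round 1: Omar 27, Marcus 152, Hassan 389, Noah 508. Eliminate Omar.
Round 2: Marcus 179, Hassan 389, Noah 508. Eliminate Marcus.
Round 3: Hassan 416, Noah 660. Noah has a majority.

Noah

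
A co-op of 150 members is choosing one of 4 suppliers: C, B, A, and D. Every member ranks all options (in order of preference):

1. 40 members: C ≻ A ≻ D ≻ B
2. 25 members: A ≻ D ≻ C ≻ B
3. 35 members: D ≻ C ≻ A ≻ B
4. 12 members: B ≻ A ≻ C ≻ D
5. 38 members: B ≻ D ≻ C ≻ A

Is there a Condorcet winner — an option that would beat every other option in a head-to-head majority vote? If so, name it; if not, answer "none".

none

Checking pairwise contests:
D beats C 98–52.
C beats B 100–50.
C beats A 113–37.
A beats D 77–73.
Every option loses at least one head-to-head, so there is no Condorcet winner.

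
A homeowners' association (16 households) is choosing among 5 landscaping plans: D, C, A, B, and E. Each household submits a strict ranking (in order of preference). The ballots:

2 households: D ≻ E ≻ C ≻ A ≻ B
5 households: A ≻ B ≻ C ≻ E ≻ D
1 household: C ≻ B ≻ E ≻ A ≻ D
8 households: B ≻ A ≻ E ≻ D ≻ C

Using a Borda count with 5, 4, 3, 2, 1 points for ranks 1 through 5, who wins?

B

D: 2·5 + 5·1 + 1·1 + 8·2 = 32
C: 2·3 + 5·3 + 1·5 + 8·1 = 34
A: 2·2 + 5·5 + 1·2 + 8·4 = 63
B: 2·1 + 5·4 + 1·4 + 8·5 = 66
E: 2·4 + 5·2 + 1·3 + 8·3 = 45
B has the highest Borda score (66).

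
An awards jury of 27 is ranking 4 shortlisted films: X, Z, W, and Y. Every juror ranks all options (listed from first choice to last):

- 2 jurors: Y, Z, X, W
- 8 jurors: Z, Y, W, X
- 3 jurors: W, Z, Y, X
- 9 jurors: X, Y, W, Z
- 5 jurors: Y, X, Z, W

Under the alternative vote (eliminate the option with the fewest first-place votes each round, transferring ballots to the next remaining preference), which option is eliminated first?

W

Round 1: X 9, Z 8, W 3, Y 7. Eliminate W.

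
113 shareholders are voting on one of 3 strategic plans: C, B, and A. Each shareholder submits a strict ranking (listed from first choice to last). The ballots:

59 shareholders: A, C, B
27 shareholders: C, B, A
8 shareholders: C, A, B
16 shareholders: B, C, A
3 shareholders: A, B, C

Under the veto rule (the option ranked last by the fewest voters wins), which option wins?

C

Last-place votes: C 3, B 67, A 43.
C is ranked last by the fewest voters, so C wins.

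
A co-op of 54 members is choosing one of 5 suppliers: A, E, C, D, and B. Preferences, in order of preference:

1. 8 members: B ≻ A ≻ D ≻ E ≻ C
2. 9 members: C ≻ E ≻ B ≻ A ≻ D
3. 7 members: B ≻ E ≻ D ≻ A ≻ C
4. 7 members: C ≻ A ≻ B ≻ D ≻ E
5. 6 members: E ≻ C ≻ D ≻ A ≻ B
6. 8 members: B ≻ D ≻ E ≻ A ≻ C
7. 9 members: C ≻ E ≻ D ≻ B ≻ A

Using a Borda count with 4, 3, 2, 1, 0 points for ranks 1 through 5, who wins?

B

A: 8·3 + 9·1 + 7·1 + 7·3 + 6·1 + 8·1 + 9·0 = 75
E: 8·1 + 9·3 + 7·3 + 7·0 + 6·4 + 8·2 + 9·3 = 123
C: 8·0 + 9·4 + 7·0 + 7·4 + 6·3 + 8·0 + 9·4 = 118
D: 8·2 + 9·0 + 7·2 + 7·1 + 6·2 + 8·3 + 9·2 = 91
B: 8·4 + 9·2 + 7·4 + 7·2 + 6·0 + 8·4 + 9·1 = 133
B has the highest Borda score (133).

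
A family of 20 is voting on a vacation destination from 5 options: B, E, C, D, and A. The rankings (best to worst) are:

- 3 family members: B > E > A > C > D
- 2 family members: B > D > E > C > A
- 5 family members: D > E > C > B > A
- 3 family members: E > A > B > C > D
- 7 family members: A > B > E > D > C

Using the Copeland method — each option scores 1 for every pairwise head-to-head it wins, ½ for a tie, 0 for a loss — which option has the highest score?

B: beats E, C, and D; ties A → score 3.5.
E: beats C, D, and A; loses to B → score 3.
C: loses to B, E, D, and A → score 0.
D: beats C; loses to B, E, and A → score 1.
A: beats C and D; ties B; loses to E → score 2.5.
B has the best pairwise record.

B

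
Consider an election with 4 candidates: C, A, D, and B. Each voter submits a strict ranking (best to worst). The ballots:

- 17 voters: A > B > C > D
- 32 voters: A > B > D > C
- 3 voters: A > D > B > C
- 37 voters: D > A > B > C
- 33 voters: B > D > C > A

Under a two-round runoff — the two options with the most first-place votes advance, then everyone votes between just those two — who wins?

Round 1 first-place votes: C 0, A 52, D 37, B 33.
A and D advance.
Runoff: A is preferred to D by 52 voters; D by 70.
D wins the runoff.

D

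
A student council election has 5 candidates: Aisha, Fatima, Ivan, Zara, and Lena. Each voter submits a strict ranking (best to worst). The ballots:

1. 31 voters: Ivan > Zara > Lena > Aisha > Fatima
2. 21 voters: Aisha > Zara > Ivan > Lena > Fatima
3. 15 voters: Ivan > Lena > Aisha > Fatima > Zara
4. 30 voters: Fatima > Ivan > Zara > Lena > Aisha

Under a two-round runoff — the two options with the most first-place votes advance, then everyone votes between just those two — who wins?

Round 1 first-place votes: Aisha 21, Fatima 30, Ivan 46, Zara 0, Lena 0.
Ivan and Fatima advance.
Runoff: Ivan is preferred to Fatima by 67 voters; Fatima by 30.
Ivan wins the runoff.

Ivan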